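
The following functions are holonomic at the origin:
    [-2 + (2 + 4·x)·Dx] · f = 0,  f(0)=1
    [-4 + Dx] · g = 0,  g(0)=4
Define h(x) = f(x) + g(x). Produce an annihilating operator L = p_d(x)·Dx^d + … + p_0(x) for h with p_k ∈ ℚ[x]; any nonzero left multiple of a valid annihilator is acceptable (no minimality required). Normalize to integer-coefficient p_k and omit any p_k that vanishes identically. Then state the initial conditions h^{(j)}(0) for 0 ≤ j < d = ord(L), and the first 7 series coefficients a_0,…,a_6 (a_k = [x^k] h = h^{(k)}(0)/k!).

L = (20 + 32·x) + (-17 - 64·x - 64·x^2)·Dx + (3 + 14·x + 16·x^2)·Dx^2  (order 2).
h: a_k = 5, 17, 63/2, 259/6, 1009/24, 4201/120, 15439/720, …
ICs: h(0) = 5, h′(0) = 17.

f: a_k = 1, 1, -1/2, 1/2, -5/8, 7/8, -21/16, …
g: a_k = 4, 16, 32, 128/3, 128/3, 512/15, 1024/45, …
Weyl lclm of L_f,L_g ⇒ L₀ (ord ≤ 2).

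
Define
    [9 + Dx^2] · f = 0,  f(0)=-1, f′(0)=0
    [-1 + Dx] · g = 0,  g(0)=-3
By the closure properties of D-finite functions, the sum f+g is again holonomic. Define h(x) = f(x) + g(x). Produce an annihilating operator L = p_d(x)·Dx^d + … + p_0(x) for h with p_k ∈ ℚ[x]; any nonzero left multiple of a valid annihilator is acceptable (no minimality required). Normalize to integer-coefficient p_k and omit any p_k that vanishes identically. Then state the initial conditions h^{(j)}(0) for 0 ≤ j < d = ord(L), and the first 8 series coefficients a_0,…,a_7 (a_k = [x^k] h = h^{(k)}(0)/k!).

f: a_k = -1, 0, 9/2, 0, -27/8, 0, 81/80, 0, …
g: a_k = -3, -3, -3/2, -1/2, -1/8, -1/40, -1/240, -1/1680, …
Weyl lclm of L_f,L_g ⇒ L₀ (ord ≤ 3).
L = -9 + 9·Dx - Dx^2 + Dx^3  (order 3).
h: a_k = -4, -3, 3, -1/2, -7/2, -1/40, 121/120, -1/1680, …
ICs: h(0) = -4, h′(0) = -3, h′′(0) = 6.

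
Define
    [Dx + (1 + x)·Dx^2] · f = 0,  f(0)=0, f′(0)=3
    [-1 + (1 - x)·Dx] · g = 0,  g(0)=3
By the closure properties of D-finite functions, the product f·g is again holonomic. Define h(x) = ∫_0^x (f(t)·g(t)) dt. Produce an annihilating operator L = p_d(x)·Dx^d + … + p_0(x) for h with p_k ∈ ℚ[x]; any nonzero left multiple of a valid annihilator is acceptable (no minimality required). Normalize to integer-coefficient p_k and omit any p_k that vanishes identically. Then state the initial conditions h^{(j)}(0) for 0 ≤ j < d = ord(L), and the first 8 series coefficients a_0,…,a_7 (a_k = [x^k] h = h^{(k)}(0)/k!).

f: a_k = 0, 3, -3/2, 1, -3/4, 3/5, -1/2, 3/7, …
g: a_k = 3, 3, 3, 3, 3, 3, 3, 3, …
L₀ := L_f ⊗_s L_g (sym. prod.), ord ≤ 2.
Integrate: L := L₀·Dx.
L = Dx + (1 + 3·x)·Dx^2 + (-1 + x^2)·Dx^3  (order 3).
h: a_k = 0, 0, 9/2, 3/2, 15/8, 21/20, 47/40, 111/140, …
ICs: h(0) = 0, h′(0) = 0, h′′(0) = 9.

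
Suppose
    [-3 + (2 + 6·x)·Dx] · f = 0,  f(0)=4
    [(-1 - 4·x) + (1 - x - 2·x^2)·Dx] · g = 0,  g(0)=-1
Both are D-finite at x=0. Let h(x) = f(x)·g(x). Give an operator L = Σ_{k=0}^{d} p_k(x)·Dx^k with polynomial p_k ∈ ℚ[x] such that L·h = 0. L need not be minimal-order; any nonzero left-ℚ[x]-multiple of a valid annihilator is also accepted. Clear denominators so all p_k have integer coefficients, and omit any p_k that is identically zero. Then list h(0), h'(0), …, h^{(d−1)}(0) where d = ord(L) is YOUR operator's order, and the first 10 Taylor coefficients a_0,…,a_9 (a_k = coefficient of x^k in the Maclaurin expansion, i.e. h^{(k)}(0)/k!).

f: a_k = 4, 6, -9/2, 27/4, -405/32, 1701/64, -15309/256, 72171/512, -2814669/8192, 14073345/16384, …
g: a_k = -1, -1, -3, -5, -11, -21, -43, -85, -171, -341, …
L₀ := L_f ⊗_s L_g (sym. prod.), ord ≤ 1.
L = (5 + 11·x + 18·x^2) + (-2 - 4·x + 10·x^2 + 12·x^3)·Dx  (order 1).
h: a_k = -4, -10, -27/2, -161/4, -1747/32, -10347/64, -54031/256, -345785/512, -6175875/8192, -48555335/16384, …
ICs: h(0) = -4.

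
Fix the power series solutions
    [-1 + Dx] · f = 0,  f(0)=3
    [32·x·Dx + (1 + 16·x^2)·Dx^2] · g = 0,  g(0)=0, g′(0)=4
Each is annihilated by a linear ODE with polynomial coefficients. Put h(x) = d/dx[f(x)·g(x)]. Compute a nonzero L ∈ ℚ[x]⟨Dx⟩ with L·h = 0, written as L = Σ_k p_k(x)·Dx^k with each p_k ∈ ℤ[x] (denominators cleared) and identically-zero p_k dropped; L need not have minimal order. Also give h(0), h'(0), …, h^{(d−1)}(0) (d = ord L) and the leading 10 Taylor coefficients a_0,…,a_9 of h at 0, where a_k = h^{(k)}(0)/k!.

L = (-31 - 64·x + 1568·x^2 - 1024·x^3 + 256·x^4) + (30 + 96·x - 1600·x^2 + 1536·x^3 - 512·x^4)·Dx + (1 - 32·x + 32·x^2 - 512·x^3 + 256·x^4)·Dx^2  (order 2).
h: a_k = 12, 24, -174, -248, 5829/2, 3623, -940403/20, -1162534/21, 169134311/224, 1862268947/2160, …
ICs: h(0) = 12, h′(0) = 24.

f: a_k = 3, 3, 3/2, 1/2, 1/8, 1/40, 1/240, 1/1680, 1/13440, 1/120960, …
g: a_k = 0, 4, 0, -64/3, 0, 1024/5, 0, -16384/7, 0, 262144/9, …
f·g: L₀ = L_f ⊗_s L_g, ord ≤ 1·2.
h₀' ⇒ L via d/dx closure of L₀.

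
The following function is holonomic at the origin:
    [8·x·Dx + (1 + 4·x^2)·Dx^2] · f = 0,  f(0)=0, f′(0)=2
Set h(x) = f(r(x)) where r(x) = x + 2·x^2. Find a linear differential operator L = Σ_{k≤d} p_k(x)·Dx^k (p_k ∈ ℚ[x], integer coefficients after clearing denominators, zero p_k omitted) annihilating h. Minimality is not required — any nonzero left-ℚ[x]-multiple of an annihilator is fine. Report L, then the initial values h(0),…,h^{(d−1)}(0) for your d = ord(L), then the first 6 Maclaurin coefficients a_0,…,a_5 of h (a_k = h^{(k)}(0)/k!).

L = (-4 + 8·x + 64·x^2 + 192·x^3 + 192·x^4)·Dx + (1 + 4·x + 4·x^2 + 32·x^3 + 80·x^4 + 64·x^5)·Dx^2  (order 2).
h: a_k = 0, 2, 4, -8/3, -16, -128/5, …
ICs: h(0) = 0, h′(0) = 2.

f: a_k = 0, 2, 0, -8/3, 0, 32/5, …
Change of var in L_f (x↦r) gives L₀.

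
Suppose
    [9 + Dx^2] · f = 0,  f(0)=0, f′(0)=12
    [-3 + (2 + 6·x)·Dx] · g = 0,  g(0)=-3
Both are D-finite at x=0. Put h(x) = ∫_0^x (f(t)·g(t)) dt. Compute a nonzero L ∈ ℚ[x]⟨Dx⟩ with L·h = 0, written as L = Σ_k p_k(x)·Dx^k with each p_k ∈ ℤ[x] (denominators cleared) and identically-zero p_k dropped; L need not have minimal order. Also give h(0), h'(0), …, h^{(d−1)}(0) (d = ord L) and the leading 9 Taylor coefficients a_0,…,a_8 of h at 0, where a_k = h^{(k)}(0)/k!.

f: a_k = 0, 12, 0, -18, 0, 81/10, 0, -243/140, 0, …
g: a_k = -3, -9/2, 27/8, -81/16, 1215/128, -5103/256, 45927/1024, -216513/2048, 8444007/32768, …
L₀ := L_f ⊗_s L_g (sym. prod.), ord ≤ 2.
h=∫₀ˣh₀: take L = L₀·Dx.
L = (63 + 216·x + 324·x^2)·Dx + (-12 - 36·x)·Dx^2 + (4 + 24·x + 36·x^2)·Dx^3  (order 3).
h: a_k = 0, 0, -18, -18, 189/8, 81/20, 1539/320, -59049/2240, 716607/14336, …
ICs: h(0) = 0, h′(0) = 0, h′′(0) = -36.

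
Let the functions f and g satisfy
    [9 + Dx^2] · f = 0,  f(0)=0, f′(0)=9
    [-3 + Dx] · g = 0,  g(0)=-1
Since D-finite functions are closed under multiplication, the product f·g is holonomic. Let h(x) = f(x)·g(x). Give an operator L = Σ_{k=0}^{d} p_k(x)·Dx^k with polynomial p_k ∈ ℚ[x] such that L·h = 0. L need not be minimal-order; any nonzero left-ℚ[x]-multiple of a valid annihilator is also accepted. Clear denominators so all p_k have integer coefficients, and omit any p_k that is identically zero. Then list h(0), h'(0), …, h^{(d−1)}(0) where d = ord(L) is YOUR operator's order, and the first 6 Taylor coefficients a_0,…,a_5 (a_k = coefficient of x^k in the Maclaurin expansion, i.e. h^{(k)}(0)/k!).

f: a_k = 0, 9, 0, -27/2, 0, 243/40, …
g: a_k = -1, -3, -9/2, -9/2, -27/8, -81/40, …
Sym-product of L_f,L_g gives L₀ (≤ ord 2).
L = 18 - 6·Dx + Dx^2  (order 2).
h: a_k = 0, -9, -27, -27, 0, 243/10, …
ICs: h(0) = 0, h′(0) = -9.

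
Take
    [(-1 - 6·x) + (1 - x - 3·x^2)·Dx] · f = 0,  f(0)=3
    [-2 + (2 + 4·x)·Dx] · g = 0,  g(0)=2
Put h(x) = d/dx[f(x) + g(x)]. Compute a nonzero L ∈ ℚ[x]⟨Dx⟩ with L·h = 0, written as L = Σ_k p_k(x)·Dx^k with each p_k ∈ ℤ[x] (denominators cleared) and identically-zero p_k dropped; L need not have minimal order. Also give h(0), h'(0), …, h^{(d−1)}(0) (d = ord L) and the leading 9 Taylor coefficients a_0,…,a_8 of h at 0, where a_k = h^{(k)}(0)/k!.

f: a_k = 3, 3, 12, 21, 57, 120, 291, 651, 1524, …
g: a_k = 2, 2, -1, 1, -5/4, 7/4, -21/8, 33/8, -429/64, …
Weyl lclm of L_f,L_g ⇒ L₀ (ord ≤ 2).
Differentiate: ansatz ord ≤ ord L₀ ⇒ L.
L = (-22 - 134·x - 312·x^2 - 324·x^3 - 270·x^4) + (-13 - 148·x - 565·x^2 - 1056·x^3 - 1251·x^4 - 810·x^5)·Dx + (3 + 16·x + 25·x^2 - 26·x^3 - 183·x^4 - 312·x^5 - 180·x^6)·Dx^2  (order 2).
h: a_k = 5, 22, 66, 223, 2435/4, 6921/4, 36687/8, 97107/8, 2009187/64, …
ICs: h(0) = 5, h′(0) = 22.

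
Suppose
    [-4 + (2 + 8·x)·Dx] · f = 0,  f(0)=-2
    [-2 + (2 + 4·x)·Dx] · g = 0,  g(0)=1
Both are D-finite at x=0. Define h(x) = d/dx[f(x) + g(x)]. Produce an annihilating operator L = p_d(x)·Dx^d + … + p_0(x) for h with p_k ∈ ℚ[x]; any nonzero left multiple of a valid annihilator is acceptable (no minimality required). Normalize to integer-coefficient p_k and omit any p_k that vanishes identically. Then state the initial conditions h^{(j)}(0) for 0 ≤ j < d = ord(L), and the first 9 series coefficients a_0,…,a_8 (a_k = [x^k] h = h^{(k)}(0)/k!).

L = -6 + (-9 - 24·x)·Dx + (-1 - 6·x - 8·x^2)·Dx^2  (order 2).
h: a_k = -3, 7, -45/2, 155/2, -2205/8, 8001/8, -58905/16, 219219/16, -6583005/128, …
ICs: h(0) = -3, h′(0) = 7.

f: a_k = -2, -4, 4, -8, 20, -56, 168, -528, 1716, …
g: a_k = 1, 1, -1/2, 1/2, -5/8, 7/8, -21/16, 33/16, -429/128, …
L₀ := lclm(L_f,L_g); ord L₀ ≤ 1+1.
h₀' ⇒ L via d/dx closure of L₀.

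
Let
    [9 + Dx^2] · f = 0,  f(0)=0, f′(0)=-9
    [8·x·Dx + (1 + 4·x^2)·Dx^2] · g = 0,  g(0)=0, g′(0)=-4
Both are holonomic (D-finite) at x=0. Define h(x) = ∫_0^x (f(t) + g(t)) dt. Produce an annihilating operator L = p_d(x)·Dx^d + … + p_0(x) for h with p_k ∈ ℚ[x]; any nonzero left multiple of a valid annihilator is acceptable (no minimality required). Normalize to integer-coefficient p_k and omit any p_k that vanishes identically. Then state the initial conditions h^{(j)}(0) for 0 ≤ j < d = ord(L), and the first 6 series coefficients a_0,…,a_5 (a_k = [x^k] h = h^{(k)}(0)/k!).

f: a_k = 0, -9, 0, 27/2, 0, -243/40, …
g: a_k = 0, -4, 0, 16/3, 0, -64/5, …
Weyl lclm of L_f,L_g ⇒ L₀ (ord ≤ 4).
h=∫₀ˣh₀: take L = L₀·Dx.
L = (-2808·x + 19008·x^3 + 10368·x^5)·Dx^2 + (9 + 1548·x^2 + 7344·x^4 + 5184·x^6)·Dx^3 + (-312·x + 2112·x^3 + 1152·x^5)·Dx^4 + (1 + 172·x^2 + 816·x^4 + 576·x^6)·Dx^5  (order 5).
h: a_k = 0, 0, -13/2, 0, 113/24, 0, …
ICs: h(0) = 0, h′(0) = 0, h′′(0) = -13, h′′′(0) = 0, h′′′′(0) = 113.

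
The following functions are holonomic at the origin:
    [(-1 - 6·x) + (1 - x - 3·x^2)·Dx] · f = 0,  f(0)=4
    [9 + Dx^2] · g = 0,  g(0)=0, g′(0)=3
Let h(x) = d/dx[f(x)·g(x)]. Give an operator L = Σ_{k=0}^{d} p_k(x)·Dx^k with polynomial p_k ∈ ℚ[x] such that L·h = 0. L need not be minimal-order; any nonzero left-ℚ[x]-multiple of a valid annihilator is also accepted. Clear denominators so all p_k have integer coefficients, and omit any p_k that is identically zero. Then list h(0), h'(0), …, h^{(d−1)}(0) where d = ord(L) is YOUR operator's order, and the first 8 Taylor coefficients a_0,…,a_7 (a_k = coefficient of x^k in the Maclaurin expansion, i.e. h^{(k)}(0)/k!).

L = (-15 - 54·x - 135·x^2 + 162·x^3 + 243·x^4) + (6·x + 54·x^2 + 108·x^3)·Dx + (1 - 4·x - 9·x^2 + 18·x^3 + 27·x^4)·Dx^2  (order 2).
h: a_k = 12, 24, 90, 264, 1641/2, 10863/5, 119373/20, 108582/7, …
ICs: h(0) = 12, h′(0) = 24.

f: a_k = 4, 4, 16, 28, 76, 160, 388, 868, …
g: a_k = 0, 3, 0, -9/2, 0, 81/40, 0, -243/560, …
Product ⇒ symmetric product L₀, ord ≤ 2.
h=h₀': d/dx-closure on L₀ ⇒ L.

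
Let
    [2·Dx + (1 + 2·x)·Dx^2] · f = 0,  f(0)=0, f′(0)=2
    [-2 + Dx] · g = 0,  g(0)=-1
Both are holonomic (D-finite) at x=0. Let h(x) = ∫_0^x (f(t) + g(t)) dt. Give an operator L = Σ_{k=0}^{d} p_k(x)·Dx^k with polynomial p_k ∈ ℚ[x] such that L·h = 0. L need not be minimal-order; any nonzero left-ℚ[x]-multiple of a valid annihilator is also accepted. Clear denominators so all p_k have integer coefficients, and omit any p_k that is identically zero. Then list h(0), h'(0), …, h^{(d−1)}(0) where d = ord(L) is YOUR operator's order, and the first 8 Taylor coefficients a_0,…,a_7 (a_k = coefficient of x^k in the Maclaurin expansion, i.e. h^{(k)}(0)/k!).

f: a_k = 0, 2, -2, 8/3, -4, 32/5, -32/3, 128/7, …
g: a_k = -1, -2, -2, -4/3, -2/3, -4/15, -4/45, -8/315, …
f+g: L₀ = lclm(L_f,L_g), ord ≤ 2+1.
∫: right-multiply L₀ by Dx.
L = (-6 - 4·x)·Dx^2 + (1 - 4·x - 4·x^2)·Dx^3 + (1 + 3·x + 2·x^2)·Dx^4  (order 4).
h: a_k = 0, -1, 0, -4/3, 1/3, -14/15, 46/45, -484/315, …
ICs: h(0) = 0, h′(0) = -1, h′′(0) = 0, h′′′(0) = -8.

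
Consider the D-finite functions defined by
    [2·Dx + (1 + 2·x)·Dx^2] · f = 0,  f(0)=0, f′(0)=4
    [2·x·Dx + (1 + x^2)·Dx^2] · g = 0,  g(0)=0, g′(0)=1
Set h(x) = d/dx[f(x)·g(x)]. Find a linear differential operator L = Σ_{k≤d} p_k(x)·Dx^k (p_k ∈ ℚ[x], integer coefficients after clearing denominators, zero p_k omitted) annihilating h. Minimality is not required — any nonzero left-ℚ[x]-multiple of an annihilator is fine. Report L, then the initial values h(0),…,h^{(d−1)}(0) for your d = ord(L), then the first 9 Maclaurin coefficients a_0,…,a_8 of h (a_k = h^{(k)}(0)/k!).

f: a_k = 0, 4, -4, 16/3, -8, 64/5, -64/3, 256/7, -64, …
g: a_k = 0, 1, 0, -1/3, 0, 1/5, 0, -1/7, 0, …
f·g: L₀ = L_f ⊗_s L_g, ord ≤ 2·2.
Differentiate: ansatz ord ≤ ord L₀ ⇒ L.
L = (24 + 80·x + 88·x^2 + 240·x^3 + 240·x^4 + 208·x^5 + 16·x^7) + (12 + 80·x + 332·x^2 + 608·x^3 + 880·x^4 + 744·x^5 + 560·x^6 + 24·x^7 + 56·x^8)·Dx + (12 + 52·x + 168·x^2 + 372·x^3 + 516·x^4 + 564·x^5 + 384·x^6 + 276·x^7 + 24·x^8 + 32·x^9)·Dx^2 + (2 + 12·x + 34·x^2 + 64·x^3 + 87·x^4 + 96·x^5 + 84·x^6 + 48·x^7 + 33·x^8 + 4·x^9 + 4·x^10)·Dx^3  (order 3).
h: a_k = 0, 8, -12, 16, -100/3, 1064/15, -2044/15, 1312/5, -18244/35, …
ICs: h(0) = 0, h′(0) = 8, h′′(0) = -24.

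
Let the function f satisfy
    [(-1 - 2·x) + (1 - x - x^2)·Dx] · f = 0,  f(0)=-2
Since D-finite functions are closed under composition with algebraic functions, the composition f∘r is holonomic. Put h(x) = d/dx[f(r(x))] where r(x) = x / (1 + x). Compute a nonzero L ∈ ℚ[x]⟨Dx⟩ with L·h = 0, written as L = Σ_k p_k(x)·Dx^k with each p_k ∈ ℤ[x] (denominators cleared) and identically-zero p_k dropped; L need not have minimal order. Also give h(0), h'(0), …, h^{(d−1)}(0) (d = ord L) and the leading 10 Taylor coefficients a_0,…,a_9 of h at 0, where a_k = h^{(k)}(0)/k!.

f: a_k = -2, -2, -4, -6, -10, -16, -26, -42, -68, -110, …
f∘r: x↦r, Dx↦Dx/r' in L_f ⇒ L₀.
Derive L from L₀ (diff closure).
L = (2 + 6·x + 12·x^2 + 6·x^3) + (-1 - 5·x - 6·x^2 + x^3 + 3·x^4)·Dx  (order 1).
h: a_k = -2, -4, 0, -8, 10, -24, 42, -80, 144, -260, …
ICs: h(0) = -2.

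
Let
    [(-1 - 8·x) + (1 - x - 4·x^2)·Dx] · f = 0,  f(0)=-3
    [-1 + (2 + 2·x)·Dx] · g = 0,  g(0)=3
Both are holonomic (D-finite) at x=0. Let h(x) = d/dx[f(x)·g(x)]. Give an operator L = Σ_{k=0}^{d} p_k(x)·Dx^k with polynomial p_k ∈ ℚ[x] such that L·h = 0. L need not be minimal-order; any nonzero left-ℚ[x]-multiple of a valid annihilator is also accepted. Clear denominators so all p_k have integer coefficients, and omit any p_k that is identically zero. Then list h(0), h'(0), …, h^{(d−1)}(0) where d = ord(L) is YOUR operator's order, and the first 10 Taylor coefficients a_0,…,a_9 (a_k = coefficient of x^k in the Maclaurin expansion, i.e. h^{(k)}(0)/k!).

L = (43 + 210·x + 603·x^2 + 680·x^3 + 240·x^4) + (-6 - 34·x + 6·x^2 + 194·x^3 + 256·x^4 + 96·x^5)·Dx  (order 1).
h: a_k = -27/2, -387/4, -4941/16, -37899/32, -906345/256, -5812965/512, -67733505/2048, -402835419/4096, -18398095137/65536, -105338213505/131072, …
ICs: h(0) = -27/2.

f: a_k = -3, -3, -15, -27, -87, -195, -543, -1323, -3495, -8787, …
g: a_k = 3, 3/2, -3/8, 3/16, -15/128, 21/256, -63/1024, 99/2048, -1287/32768, 2145/65536, …
f·g: L₀ = L_f ⊗_s L_g, ord ≤ 1·1.
h₀' ⇒ L via d/dx closure of L₀.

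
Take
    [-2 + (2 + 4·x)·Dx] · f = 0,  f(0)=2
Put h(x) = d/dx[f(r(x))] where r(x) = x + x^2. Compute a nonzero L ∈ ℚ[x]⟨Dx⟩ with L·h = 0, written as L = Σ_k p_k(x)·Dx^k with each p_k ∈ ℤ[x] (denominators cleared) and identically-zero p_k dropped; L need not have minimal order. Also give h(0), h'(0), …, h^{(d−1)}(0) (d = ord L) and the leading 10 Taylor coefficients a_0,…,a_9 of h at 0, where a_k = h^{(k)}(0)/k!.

L = 1 + (-1 - 4·x - 6·x^2 - 4·x^3)·Dx  (order 1).
h: a_k = 2, 2, -3, 3, -5/4, -9/4, 49/8, -61/8, 243/64, 395/64, …
ICs: h(0) = 2.

f: a_k = 2, 2, -1, 1, -5/4, 7/4, -21/8, 33/8, -429/64, 715/64, …
Change of var in L_f (x↦r) gives L₀.
Derive L from L₀ (diff closure).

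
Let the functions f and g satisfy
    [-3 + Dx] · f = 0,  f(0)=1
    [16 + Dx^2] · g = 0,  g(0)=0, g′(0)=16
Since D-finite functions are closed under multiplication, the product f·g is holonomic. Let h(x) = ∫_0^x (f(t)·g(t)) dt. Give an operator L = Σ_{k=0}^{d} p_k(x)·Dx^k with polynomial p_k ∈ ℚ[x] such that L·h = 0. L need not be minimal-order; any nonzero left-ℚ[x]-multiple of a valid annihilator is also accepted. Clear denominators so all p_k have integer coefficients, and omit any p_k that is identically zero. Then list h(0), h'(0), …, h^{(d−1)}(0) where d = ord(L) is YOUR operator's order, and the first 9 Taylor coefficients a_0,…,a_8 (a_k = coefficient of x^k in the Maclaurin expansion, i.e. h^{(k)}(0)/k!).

f: a_k = 1, 3, 9/2, 9/2, 27/8, 81/40, 81/80, 243/560, 729/4480, …
g: a_k = 0, 16, 0, -128/3, 0, 512/15, 0, -4096/315, 0, …
h₀=f·g: eliminate ⇒ L₀, order ≤ 1·2.
h=∫h₀ ⇒ L = L₀·Dx.
L = 25·Dx - 6·Dx^2 + Dx^3  (order 3).
h: a_k = 0, 0, 8, 16, 22/3, -56/5, -779/45, -286/35, 4031/2520, …
ICs: h(0) = 0, h′(0) = 0, h′′(0) = 16.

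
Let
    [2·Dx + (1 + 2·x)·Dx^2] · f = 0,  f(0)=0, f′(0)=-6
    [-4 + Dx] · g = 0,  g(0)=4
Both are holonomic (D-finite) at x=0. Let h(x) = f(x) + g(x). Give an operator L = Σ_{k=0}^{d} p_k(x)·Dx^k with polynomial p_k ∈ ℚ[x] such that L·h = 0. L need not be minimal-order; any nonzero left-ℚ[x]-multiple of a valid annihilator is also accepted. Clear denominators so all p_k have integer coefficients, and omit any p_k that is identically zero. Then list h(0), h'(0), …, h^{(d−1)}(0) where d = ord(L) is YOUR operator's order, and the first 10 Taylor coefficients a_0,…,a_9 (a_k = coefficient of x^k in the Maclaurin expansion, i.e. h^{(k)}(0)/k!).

L = (-32 - 32·x)·Dx + (-4 - 32·x - 32·x^2)·Dx^2 + (3 + 10·x + 8·x^2)·Dx^3  (order 3).
h: a_k = 4, 10, 38, 104/3, 164/3, 224/15, 2464/45, -13184/315, 32288/315, -475648/2835, …
ICs: h(0) = 4, h′(0) = 10, h′′(0) = 76.

f: a_k = 0, -6, 6, -8, 12, -96/5, 32, -384/7, 96, -512/3, …
g: a_k = 4, 16, 32, 128/3, 128/3, 512/15, 1024/45, 4096/315, 2048/315, 8192/2835, …
f+g: L₀ = lclm(L_f,L_g), ord ≤ 2+1.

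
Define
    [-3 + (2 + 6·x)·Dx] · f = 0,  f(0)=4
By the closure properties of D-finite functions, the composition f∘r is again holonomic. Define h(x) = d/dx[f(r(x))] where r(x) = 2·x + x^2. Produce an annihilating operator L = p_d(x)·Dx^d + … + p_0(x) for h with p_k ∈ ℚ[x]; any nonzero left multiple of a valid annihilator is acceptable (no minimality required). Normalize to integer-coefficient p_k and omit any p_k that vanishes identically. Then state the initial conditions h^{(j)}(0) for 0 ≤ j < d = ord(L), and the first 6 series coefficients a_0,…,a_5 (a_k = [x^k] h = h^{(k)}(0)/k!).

L = -2 + (-1 - 7·x - 9·x^2 - 3·x^3)·Dx  (order 1).
h: a_k = 12, -24, 108, -504, 2430, -11988, …
ICs: h(0) = 12.

f: a_k = 4, 6, -9/2, 27/4, -405/32, 1701/64, …
Change of var in L_f (x↦r) gives L₀.
Derive L from L₀ (diff closure).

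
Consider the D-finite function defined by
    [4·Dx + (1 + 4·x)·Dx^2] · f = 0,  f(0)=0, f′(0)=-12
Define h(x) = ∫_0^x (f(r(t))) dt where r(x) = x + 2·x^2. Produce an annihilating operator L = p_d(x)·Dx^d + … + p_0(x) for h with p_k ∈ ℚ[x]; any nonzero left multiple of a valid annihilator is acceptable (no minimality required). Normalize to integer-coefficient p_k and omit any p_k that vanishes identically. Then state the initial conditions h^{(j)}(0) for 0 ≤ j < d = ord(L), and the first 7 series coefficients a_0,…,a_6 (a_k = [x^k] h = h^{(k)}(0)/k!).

f: a_k = 0, -12, 24, -64, 192, -3072/5, 2048, …
Change of var in L_f (x↦r) gives L₀.
∫: right-multiply L₀ by Dx.
L = (16·x + 32·x^2)·Dx^2 + (1 + 8·x + 24·x^2 + 32·x^3)·Dx^3  (order 3).
h: a_k = 0, 0, -6, 0, 8, -96/5, 128/5, …
ICs: h(0) = 0, h′(0) = 0, h′′(0) = -12.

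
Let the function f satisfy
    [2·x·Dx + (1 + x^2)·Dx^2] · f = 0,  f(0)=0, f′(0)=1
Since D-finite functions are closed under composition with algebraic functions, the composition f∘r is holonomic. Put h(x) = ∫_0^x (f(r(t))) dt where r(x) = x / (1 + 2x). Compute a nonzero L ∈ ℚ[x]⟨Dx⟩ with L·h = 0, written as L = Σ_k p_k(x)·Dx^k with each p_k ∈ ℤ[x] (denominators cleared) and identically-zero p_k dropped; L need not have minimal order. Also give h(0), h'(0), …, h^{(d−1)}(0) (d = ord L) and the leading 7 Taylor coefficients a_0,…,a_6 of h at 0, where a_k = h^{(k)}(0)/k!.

L = (4 + 10·x)·Dx^2 + (1 + 4·x + 5·x^2)·Dx^3  (order 3).
h: a_k = 0, 0, 1/2, -2/3, 11/12, -6/5, 41/30, …
ICs: h(0) = 0, h′(0) = 0, h′′(0) = 1.

f: a_k = 0, 1, 0, -1/3, 0, 1/5, 0, …
h₀=f(r): pull back L_f along r ⇒ L₀.
Integrate: L := L₀·Dx.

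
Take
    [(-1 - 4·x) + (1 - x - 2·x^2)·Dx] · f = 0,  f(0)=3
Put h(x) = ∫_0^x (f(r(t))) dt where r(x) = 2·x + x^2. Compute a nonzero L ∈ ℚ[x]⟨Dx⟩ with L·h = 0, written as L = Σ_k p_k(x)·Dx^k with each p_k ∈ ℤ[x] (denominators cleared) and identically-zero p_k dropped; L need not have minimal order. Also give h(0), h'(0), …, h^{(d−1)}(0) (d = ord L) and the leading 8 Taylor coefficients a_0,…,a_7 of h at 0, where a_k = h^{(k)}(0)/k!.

L = (2 + 16·x + 8·x^2)·Dx + (-1 + 3·x + 6·x^2 + 2·x^3)·Dx^2  (order 2).
h: a_k = 0, 3, 3, 13, 39, 717/5, 527, 14103/7, …
ICs: h(0) = 0, h′(0) = 3.

f: a_k = 3, 3, 9, 15, 33, 63, 129, 255, …
f∘r: x↦r, Dx↦Dx/r' in L_f ⇒ L₀.
h=∫h₀ ⇒ L = L₀·Dx.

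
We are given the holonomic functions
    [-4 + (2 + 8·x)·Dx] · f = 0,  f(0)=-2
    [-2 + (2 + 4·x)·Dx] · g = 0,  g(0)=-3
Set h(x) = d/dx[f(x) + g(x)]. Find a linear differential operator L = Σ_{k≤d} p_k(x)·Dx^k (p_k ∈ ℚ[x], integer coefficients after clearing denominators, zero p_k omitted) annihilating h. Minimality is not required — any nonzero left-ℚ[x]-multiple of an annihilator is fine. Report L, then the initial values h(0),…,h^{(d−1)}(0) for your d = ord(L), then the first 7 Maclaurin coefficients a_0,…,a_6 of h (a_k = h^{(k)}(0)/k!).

L = -6 + (-9 - 24·x)·Dx + (-1 - 6·x - 8·x^2)·Dx^2  (order 2).
h: a_k = -7, 11, -57/2, 175/2, -2345/8, 8253/8, -59829/16, …
ICs: h(0) = -7, h′(0) = 11.

f: a_k = -2, -4, 4, -8, 20, -56, 168, …
g: a_k = -3, -3, 3/2, -3/2, 15/8, -21/8, 63/16, …
Sum ⇒ L₀ = lclm(L_f,L_g) in ℚ(x)⟨Dx⟩.
h₀' ⇒ L via d/dx closure of L₀.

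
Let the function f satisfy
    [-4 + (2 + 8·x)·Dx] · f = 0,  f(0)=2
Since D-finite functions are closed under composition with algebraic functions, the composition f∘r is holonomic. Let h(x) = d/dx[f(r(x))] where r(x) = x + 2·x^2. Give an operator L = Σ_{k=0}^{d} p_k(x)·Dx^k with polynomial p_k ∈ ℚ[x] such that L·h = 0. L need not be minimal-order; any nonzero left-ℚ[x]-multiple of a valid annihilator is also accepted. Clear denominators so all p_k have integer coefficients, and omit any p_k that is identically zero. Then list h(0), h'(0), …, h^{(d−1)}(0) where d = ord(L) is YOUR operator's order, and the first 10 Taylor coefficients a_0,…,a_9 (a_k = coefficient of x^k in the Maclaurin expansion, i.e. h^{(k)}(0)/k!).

L = 2 + (-1 - 8·x - 24·x^2 - 32·x^3)·Dx  (order 1).
h: a_k = 4, 8, -24, 48, -40, -144, 784, -1952, 1944, 6320, …
ICs: h(0) = 4.

f: a_k = 2, 4, -4, 8, -20, 56, -168, 528, -1716, 5720, …
f∘r: x↦r, Dx↦Dx/r' in L_f ⇒ L₀.
Differentiate: ansatz ord ≤ ord L₀ ⇒ L.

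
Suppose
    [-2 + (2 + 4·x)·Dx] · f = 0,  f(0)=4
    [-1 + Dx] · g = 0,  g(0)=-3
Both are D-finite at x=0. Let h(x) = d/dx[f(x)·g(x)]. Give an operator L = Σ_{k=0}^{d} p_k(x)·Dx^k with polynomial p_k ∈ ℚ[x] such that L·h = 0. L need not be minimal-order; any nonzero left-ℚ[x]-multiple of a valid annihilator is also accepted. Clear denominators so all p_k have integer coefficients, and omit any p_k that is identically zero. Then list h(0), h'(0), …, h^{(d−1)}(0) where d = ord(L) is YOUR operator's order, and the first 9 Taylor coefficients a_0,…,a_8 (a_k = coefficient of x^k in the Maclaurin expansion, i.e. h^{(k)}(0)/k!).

L = (1 + 4·x + 2·x^2) + (-1 - 3·x - 2·x^2)·Dx  (order 1).
h: a_k = -24, -24, -24, 8, -28, 244/5, -1388/15, 18364/105, -34913/105, …
ICs: h(0) = -24.

f: a_k = 4, 4, -2, 2, -5/2, 7/2, -21/4, 33/4, -429/32, …
g: a_k = -3, -3, -3/2, -1/2, -1/8, -1/40, -1/240, -1/1680, -1/13440, …
h₀=f·g: eliminate ⇒ L₀, order ≤ 1·1.
h₀' ⇒ L via d/dx closure of L₀.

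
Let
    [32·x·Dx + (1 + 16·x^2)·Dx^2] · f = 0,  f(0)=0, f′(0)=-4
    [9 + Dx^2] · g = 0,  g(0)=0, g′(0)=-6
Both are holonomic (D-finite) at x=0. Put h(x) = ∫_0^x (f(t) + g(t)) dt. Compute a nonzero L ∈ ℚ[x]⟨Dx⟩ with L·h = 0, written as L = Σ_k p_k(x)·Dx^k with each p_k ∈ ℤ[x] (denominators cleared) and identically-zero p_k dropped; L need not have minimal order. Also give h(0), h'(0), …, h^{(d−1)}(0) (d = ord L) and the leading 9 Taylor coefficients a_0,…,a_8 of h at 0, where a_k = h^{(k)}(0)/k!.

L = (-52704·x + 967680·x^3 + 663552·x^5)·Dx^2 + (-207 + 13104·x^2 + 283392·x^4 + 331776·x^6)·Dx^3 + (-5856·x + 107520·x^3 + 73728·x^5)·Dx^4 + (-23 + 1456·x^2 + 31488·x^4 + 36864·x^6)·Dx^5  (order 5).
h: a_k = 0, 0, -5, 0, 91/12, 0, -4177/120, 0, 655603/2240, …
ICs: h(0) = 0, h′(0) = 0, h′′(0) = -10, h′′′(0) = 0, h′′′′(0) = 182.

f: a_k = 0, -4, 0, 64/3, 0, -1024/5, 0, 16384/7, 0, …
g: a_k = 0, -6, 0, 9, 0, -81/20, 0, 243/280, 0, …
Weyl lclm of L_f,L_g ⇒ L₀ (ord ≤ 4).
Integrate: L := L₀·Dx.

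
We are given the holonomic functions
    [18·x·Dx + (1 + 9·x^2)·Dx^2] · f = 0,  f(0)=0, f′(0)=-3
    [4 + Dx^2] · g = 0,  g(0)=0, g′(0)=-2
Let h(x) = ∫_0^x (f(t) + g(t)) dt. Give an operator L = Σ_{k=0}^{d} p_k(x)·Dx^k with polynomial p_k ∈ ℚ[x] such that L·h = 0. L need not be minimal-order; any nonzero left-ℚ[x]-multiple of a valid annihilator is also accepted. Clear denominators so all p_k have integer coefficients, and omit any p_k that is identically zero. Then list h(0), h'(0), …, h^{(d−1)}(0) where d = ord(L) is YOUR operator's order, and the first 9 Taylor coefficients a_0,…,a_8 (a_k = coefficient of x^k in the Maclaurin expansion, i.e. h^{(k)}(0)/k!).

f: a_k = 0, -3, 0, 9, 0, -243/5, 0, 2187/7, 0, …
g: a_k = 0, -2, 0, 4/3, 0, -4/15, 0, 8/315, 0, …
Sum ⇒ L₀ = lclm(L_f,L_g) in ℚ(x)⟨Dx⟩.
∫: right-multiply L₀ by Dx.
L = (-3744·x + 37584·x^3 + 11664·x^5)·Dx^2 + (-28 + 864·x^2 + 10692·x^4 + 5832·x^6)·Dx^3 + (-936·x + 9396·x^3 + 2916·x^5)·Dx^4 + (-7 + 216·x^2 + 2673·x^4 + 1458·x^6)·Dx^5  (order 5).
h: a_k = 0, 0, -5/2, 0, 31/12, 0, -733/90, 0, 98423/2520, …
ICs: h(0) = 0, h′(0) = 0, h′′(0) = -5, h′′′(0) = 0, h′′′′(0) = 62.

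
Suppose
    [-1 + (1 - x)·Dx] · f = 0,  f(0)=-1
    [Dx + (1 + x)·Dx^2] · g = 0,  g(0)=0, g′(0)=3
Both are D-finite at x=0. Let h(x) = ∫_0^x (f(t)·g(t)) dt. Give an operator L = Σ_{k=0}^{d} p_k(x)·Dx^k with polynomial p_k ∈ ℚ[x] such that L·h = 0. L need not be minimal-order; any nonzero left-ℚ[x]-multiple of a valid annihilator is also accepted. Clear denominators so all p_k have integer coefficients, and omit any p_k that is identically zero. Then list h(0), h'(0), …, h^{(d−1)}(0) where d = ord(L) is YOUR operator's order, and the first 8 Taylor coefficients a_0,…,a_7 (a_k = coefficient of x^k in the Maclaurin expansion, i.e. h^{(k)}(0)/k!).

L = Dx + (1 + 3·x)·Dx^2 + (-1 + x^2)·Dx^3  (order 3).
h: a_k = 0, 0, -3/2, -1/2, -5/8, -7/20, -47/120, -37/140, …
ICs: h(0) = 0, h′(0) = 0, h′′(0) = -3.

f: a_k = -1, -1, -1, -1, -1, -1, -1, -1, …
g: a_k = 0, 3, -3/2, 1, -3/4, 3/5, -1/2, 3/7, …
f·g: L₀ = L_f ⊗_s L_g, ord ≤ 1·2.
h=∫₀ˣh₀: take L = L₀·Dx.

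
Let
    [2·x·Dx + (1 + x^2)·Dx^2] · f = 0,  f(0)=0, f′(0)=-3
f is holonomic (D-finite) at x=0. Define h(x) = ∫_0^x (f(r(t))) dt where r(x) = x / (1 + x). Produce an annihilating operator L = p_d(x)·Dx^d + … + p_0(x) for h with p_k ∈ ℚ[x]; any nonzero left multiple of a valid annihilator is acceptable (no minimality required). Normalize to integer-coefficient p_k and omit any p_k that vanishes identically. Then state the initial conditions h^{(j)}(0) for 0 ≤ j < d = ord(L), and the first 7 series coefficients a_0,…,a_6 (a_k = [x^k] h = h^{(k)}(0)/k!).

L = (2 + 4·x)·Dx^2 + (1 + 2·x + 2·x^2)·Dx^3  (order 3).
h: a_k = 0, 0, -3/2, 1, -1/2, 0, 2/5, …
ICs: h(0) = 0, h′(0) = 0, h′′(0) = -3.

f: a_k = 0, -3, 0, 1, 0, -3/5, 0, …
Substitute x→r, Dx→(1/r')Dx; clear ⇒ L₀.
h=∫h₀ ⇒ L = L₀·Dx.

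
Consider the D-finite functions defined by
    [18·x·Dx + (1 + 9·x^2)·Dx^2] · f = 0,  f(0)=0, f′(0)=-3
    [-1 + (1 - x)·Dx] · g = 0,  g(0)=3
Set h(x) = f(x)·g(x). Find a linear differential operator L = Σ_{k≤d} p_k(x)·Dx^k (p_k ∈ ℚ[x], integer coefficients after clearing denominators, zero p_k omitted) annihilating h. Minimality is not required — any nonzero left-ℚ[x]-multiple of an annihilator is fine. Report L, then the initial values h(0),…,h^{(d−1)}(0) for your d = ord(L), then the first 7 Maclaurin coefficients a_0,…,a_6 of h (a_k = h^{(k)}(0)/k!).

L = 18·x + (2 - 18·x + 36·x^2)·Dx + (-1 + x - 9·x^2 + 9·x^3)·Dx^2  (order 2).
h: a_k = 0, -9, -9, 18, 18, -639/5, -639/5, …
ICs: h(0) = 0, h′(0) = -9.

f: a_k = 0, -3, 0, 9, 0, -243/5, 0, …
g: a_k = 3, 3, 3, 3, 3, 3, 3, …
Sym-product of L_f,L_g gives L₀ (≤ ord 2).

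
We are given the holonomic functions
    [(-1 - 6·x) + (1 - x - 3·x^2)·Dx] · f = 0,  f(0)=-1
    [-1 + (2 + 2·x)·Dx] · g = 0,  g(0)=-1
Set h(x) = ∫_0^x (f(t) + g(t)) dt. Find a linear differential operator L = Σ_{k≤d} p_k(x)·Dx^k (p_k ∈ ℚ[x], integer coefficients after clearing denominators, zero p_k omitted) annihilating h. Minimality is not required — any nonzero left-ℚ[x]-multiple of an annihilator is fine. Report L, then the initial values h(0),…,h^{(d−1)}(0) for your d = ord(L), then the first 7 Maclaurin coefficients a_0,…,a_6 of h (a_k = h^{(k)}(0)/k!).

f: a_k = -1, -1, -4, -7, -19, -40, -97, …
g: a_k = -1, -1/2, 1/8, -1/16, 5/128, -7/256, 21/1024, …
Weyl lclm of L_f,L_g ⇒ L₀ (ord ≤ 2).
h=∫₀ˣh₀: take L = L₀·Dx.
L = (-17 - 57·x - 135·x^2 - 90·x^3)·Dx + (33 + 134·x + 387·x^2 + 510·x^3 + 225·x^4)·Dx^2 + (-2 - 30·x - 22·x^2 + 126·x^3 + 210·x^4 + 90·x^5)·Dx^3  (order 3).
h: a_k = 0, -2, -3/4, -31/24, -113/64, -2427/640, -10247/1536, …
ICs: h(0) = 0, h′(0) = -2, h′′(0) = -3/2.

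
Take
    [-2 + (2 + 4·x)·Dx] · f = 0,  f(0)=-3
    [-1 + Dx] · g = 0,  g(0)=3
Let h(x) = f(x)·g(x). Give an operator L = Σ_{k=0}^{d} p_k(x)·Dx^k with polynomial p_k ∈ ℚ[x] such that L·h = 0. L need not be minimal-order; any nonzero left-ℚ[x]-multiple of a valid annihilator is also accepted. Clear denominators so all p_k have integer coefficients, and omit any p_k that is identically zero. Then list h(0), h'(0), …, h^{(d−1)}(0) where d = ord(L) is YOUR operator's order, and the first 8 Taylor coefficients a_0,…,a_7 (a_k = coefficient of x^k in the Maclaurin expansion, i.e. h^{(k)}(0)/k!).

f: a_k = -3, -3, 3/2, -3/2, 15/8, -21/8, 63/16, -99/16, …
g: a_k = 3, 3, 3/2, 1/2, 1/8, 1/40, 1/240, 1/1680, …
Sym-product of L_f,L_g gives L₀ (≤ ord 1).
L = (-2 - 2·x) + (1 + 2·x)·Dx  (order 1).
h: a_k = -9, -18, -9, -6, 3/2, -21/5, 61/10, -347/35, …
ICs: h(0) = -9.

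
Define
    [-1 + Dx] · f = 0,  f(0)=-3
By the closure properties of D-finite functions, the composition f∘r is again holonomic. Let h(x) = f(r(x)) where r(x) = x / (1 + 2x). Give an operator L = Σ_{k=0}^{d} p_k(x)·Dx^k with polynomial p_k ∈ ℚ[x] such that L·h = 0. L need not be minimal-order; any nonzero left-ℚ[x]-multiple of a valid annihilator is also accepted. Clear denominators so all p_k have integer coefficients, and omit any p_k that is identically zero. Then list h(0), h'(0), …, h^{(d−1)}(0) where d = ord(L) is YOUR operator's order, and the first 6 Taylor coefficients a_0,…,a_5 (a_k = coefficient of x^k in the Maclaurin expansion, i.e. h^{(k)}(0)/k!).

L = -1 + (1 + 4·x + 4·x^2)·Dx  (order 1).
h: a_k = -3, -3, 9/2, -13/2, 71/8, -441/40, …
ICs: h(0) = -3.

f: a_k = -3, -3, -3/2, -1/2, -1/8, -1/40, …
Substitute x→r, Dx→(1/r')Dx; clear ⇒ L₀.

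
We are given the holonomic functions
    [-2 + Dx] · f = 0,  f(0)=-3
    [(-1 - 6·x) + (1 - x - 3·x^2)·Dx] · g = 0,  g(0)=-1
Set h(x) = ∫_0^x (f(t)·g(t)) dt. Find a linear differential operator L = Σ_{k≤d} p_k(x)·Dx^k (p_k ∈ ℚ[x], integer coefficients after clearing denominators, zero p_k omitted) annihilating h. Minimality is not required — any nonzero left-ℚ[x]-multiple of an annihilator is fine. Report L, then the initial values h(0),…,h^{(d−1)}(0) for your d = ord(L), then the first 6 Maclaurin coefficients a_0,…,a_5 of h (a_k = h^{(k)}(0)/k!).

L = (3 + 4·x - 6·x^2)·Dx + (-1 + x + 3·x^2)·Dx^2  (order 2).
h: a_k = 0, 3, 9/2, 8, 55/4, 129/5, …
ICs: h(0) = 0, h′(0) = 3.

f: a_k = -3, -6, -6, -4, -2, -4/5, …
g: a_k = -1, -1, -4, -7, -19, -40, …
Product ⇒ symmetric product L₀, ord ≤ 1.
Integrate: L := L₀·Dx.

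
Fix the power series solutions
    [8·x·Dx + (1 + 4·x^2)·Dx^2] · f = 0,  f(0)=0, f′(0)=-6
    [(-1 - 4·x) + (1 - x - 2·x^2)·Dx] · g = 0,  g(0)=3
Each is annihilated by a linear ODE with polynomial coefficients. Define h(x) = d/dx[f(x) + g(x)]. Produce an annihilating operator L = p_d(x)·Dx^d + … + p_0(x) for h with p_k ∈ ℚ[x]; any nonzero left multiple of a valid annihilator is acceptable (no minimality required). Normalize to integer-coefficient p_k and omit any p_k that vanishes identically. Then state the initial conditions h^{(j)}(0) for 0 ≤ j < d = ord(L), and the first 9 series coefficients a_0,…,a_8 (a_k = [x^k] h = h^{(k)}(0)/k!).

f: a_k = 0, -6, 0, 8, 0, -96/5, 0, 384/7, 0, …
g: a_k = 3, 3, 9, 15, 33, 63, 129, 255, 513, …
Sum ⇒ L₀ = lclm(L_f,L_g) in ℚ(x)⟨Dx⟩.
Differentiate: ansatz ord ≤ ord L₀ ⇒ L.
L = (24 - 96·x - 864·x^2 - 1536·x^3 - 3264·x^4 - 768·x^6) + (-19 - 80·x - 100·x^2 - 544·x^3 - 1424·x^4 - 2368·x^5 - 192·x^6 - 768·x^7)·Dx + (3 + 7·x + 32·x^2 - 28·x^3 + 24·x^4 - 240·x^5 - 256·x^6 - 64·x^7 - 128·x^8)·Dx^2  (order 2).
h: a_k = -3, 18, 69, 132, 219, 774, 2169, 4104, 7671, …
ICs: h(0) = -3, h′(0) = 18.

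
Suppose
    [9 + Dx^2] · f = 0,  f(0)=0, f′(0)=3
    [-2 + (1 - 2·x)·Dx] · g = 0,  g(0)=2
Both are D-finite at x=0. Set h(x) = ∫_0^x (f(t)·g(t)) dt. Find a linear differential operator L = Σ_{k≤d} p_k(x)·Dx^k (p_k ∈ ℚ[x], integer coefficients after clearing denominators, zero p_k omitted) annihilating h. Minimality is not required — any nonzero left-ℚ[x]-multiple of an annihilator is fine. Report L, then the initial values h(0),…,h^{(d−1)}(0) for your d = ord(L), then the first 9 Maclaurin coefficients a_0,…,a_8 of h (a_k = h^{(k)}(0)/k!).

L = (-9 + 18·x)·Dx + 4·Dx^2 + (-1 + 2·x)·Dx^3  (order 3).
h: a_k = 0, 0, 3, 4, 15/4, 6, 427/40, 183/10, 71493/2240, …
ICs: h(0) = 0, h′(0) = 0, h′′(0) = 6.

f: a_k = 0, 3, 0, -9/2, 0, 81/40, 0, -243/560, 0, …
g: a_k = 2, 4, 8, 16, 32, 64, 128, 256, 512, …
Product ⇒ symmetric product L₀, ord ≤ 2.
h=∫₀ˣh₀: take L = L₀·Dx.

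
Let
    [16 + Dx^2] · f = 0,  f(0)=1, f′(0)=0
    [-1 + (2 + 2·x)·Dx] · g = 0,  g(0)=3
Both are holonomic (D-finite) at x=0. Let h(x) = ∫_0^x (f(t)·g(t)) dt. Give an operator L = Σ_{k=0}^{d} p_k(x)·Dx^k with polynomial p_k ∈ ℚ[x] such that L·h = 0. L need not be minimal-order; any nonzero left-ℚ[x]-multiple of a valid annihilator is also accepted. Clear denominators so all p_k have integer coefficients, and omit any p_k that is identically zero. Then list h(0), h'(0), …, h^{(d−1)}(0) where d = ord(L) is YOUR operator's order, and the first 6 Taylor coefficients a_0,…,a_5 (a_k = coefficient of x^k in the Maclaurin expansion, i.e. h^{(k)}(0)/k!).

L = (67 + 128·x + 64·x^2)·Dx + (-4 - 4·x)·Dx^2 + (4 + 8·x + 4·x^2)·Dx^3  (order 3).
h: a_k = 0, 3, 3/4, -65/8, -189/64, 893/128, …
ICs: h(0) = 0, h′(0) = 3, h′′(0) = 3/2.

f: a_k = 1, 0, -8, 0, 32/3, 0, …
g: a_k = 3, 3/2, -3/8, 3/16, -15/128, 21/256, …
Product ⇒ symmetric product L₀, ord ≤ 2.
∫: right-multiply L₀ by Dx.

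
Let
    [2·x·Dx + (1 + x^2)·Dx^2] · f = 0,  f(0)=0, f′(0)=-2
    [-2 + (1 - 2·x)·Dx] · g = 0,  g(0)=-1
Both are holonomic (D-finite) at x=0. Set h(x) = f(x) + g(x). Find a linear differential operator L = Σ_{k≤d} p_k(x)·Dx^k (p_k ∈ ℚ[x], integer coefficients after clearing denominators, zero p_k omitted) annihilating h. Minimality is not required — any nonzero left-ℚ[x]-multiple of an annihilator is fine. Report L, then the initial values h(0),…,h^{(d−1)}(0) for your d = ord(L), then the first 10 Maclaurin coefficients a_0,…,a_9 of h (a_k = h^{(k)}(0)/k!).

f: a_k = 0, -2, 0, 2/3, 0, -2/5, 0, 2/7, 0, -2/9, …
g: a_k = -1, -2, -4, -8, -16, -32, -64, -128, -256, -512, …
Weyl lclm of L_f,L_g ⇒ L₀ (ord ≤ 3).
L = (4 - 32·x - 12·x^2)·Dx + (-13 + 4·x - 25·x^2 - 12·x^3)·Dx^2 + (2 - 3·x - 3·x^3 - 2·x^4)·Dx^3  (order 3).
h: a_k = -1, -4, -4, -22/3, -16, -162/5, -64, -894/7, -256, -4610/9, …
ICs: h(0) = -1, h′(0) = -4, h′′(0) = -8.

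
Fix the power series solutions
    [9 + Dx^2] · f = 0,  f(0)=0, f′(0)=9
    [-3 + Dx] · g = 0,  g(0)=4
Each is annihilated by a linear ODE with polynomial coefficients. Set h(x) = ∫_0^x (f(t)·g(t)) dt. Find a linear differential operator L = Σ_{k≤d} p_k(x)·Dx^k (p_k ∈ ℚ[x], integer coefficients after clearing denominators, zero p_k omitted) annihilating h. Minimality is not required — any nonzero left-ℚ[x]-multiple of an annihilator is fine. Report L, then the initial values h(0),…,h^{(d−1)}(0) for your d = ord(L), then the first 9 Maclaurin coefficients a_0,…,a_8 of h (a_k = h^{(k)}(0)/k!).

L = 18·Dx - 6·Dx^2 + Dx^3  (order 3).
h: a_k = 0, 0, 18, 36, 27, 0, -81/5, -486/35, -729/140, …
ICs: h(0) = 0, h′(0) = 0, h′′(0) = 36.

f: a_k = 0, 9, 0, -27/2, 0, 243/40, 0, -729/560, 0, …
g: a_k = 4, 12, 18, 18, 27/2, 81/10, 81/20, 243/140, 729/1120, …
h₀=f·g: eliminate ⇒ L₀, order ≤ 2·1.
∫: right-multiply L₀ by Dx.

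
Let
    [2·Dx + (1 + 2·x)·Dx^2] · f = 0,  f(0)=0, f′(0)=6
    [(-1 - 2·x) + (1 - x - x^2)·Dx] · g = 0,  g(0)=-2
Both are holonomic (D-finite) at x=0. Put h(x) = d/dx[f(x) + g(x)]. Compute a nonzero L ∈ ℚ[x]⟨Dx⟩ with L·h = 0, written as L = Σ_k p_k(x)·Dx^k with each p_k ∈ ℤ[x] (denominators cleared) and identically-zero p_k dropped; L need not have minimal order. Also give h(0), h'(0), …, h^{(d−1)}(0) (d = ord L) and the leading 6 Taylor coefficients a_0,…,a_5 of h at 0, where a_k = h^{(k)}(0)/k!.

L = (-34 - 92·x - 116·x^2 - 48·x^3 - 24·x^4) + (-5 - 60·x - 170·x^2 - 180·x^3 - 100·x^4 - 40·x^5)·Dx + (3 + 11·x + 5·x^2 - 20·x^3 - 30·x^4 - 24·x^5 - 8·x^6)·Dx^2  (order 2).
h: a_k = 4, -20, 6, -88, 16, -348, …
ICs: h(0) = 4, h′(0) = -20.

f: a_k = 0, 6, -6, 8, -12, 96/5, …
g: a_k = -2, -2, -4, -6, -10, -16, …
L₀ := lclm(L_f,L_g); ord L₀ ≤ 2+1.
Derive L from L₀ (diff closure).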